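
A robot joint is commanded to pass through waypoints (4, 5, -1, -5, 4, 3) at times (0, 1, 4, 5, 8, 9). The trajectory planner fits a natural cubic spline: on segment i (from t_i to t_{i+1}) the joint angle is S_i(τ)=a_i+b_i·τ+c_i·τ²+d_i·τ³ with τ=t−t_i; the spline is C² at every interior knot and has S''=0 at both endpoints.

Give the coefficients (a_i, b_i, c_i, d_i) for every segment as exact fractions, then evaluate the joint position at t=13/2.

Δ: Δ0=1, Δ1=-2, Δ2=-4, Δ3=3, Δ4=-1
row 1: diag=8, rhs=-18; c'=3/8, d'=-9/4
row 2: denom=8−3·3/8=55/8; d'=(-12−3·-9/4)/(55/8)=-42/55
row 3: denom=8−1·8/55=432/55; d'=(42−1·-42/55)/(432/55)=49/9
row 4: denom=8−3·55/144=329/48; d'=(-24−3·49/9)/(329/48)=-1936/329
back: M4=-1936/329
back: M3=49/9−55/144·-1936/329=7592/987
back: M2=-42/55−8/55·7592/987=-1858/987
back: M1=-9/4−3/8·-1858/987=-508/329
M: M0=0, M1=-508/329, M2=-1858/987, M3=7592/987, M4=-1936/329, M5=0
seg 0: a=4, c=M0/2=0, d=(M1−M0)/(6·1)=-254/987, b=Δ0−h0·(2M0+M1)/6=1241/987
seg 1: a=5, c=M1/2=-254/329, d=(M2−M1)/(6·3)=-167/8883, b=Δ1−h1·(2M1+M2)/6=479/987
seg 2: a=-1, c=M2/2=-929/987, d=(M3−M2)/(6·1)=75/47, b=Δ2−h2·(2M2+M3)/6=-4594/987
seg 3: a=-5, c=M3/2=3796/987, d=(M4−M3)/(6·3)=-6700/8883, b=Δ3−h3·(2M3+M4)/6=-1727/987
seg 4: a=4, c=M4/2=-968/329, d=(M5−M4)/(6·1)=968/987, b=Δ4−h4·(2M4+M5)/6=949/987
t_q=13/2 → seg 3, τ=3/2; S=-5+-1727/987·τ+3796/987·τ²+-6700/8883·τ³=-499/329

  seg 0: a=4 b=1241/987 c=0 d=-254/987
  seg 1: a=5 b=479/987 c=-254/329 d=-167/8883
  seg 2: a=-1 b=-4594/987 c=-929/987 d=75/47
  seg 3: a=-5 b=-1727/987 c=3796/987 d=-6700/8883
  seg 4: a=4 b=949/987 c=-968/329 d=968/987
S(13/2) = -499/329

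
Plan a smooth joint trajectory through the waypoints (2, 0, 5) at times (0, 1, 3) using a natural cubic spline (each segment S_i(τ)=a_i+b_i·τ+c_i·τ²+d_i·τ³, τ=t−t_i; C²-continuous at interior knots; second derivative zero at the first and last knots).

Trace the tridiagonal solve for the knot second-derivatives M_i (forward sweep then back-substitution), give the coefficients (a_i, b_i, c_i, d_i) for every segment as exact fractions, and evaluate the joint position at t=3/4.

  seg 0: a=2 b=-11/4 c=0 d=3/4
  seg 1: a=0 b=-1/2 c=9/4 d=-3/8
S(3/4) = 65/256

Δ: Δ0=-2, Δ1=5/2
row 1: diag=6, rhs=27; c'=1/3, d'=9/2
back: M1=9/2
M: M0=0, M1=9/2, M2=0
seg 0: a=2, c=M0/2=0, d=(M1−M0)/(6·1)=3/4, b=Δ0−h0·(2M0+M1)/6=-11/4
seg 1: a=0, c=M1/2=9/4, d=(M2−M1)/(6·2)=-3/8, b=Δ1−h1·(2M1+M2)/6=-1/2
t_q=3/4 → seg 0, τ=3/4; S=2+-11/4·τ+0·τ²+3/4·τ³=65/256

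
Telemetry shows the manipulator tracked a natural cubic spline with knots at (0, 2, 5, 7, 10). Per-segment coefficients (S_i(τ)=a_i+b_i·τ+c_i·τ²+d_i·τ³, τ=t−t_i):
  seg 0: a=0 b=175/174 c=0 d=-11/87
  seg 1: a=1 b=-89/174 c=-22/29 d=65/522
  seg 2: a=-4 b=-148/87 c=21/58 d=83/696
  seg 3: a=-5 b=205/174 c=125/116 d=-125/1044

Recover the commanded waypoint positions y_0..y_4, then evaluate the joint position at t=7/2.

y_0=0 y_1=1 y_2=-4 y_3=-5 y_4=5
S(7/2) = -489/464

y_0 = S_0(0) = a_0 = 0
y_1 = S_1(0) = a_1 = 1
y_2 = S_2(0) = a_2 = -4
y_3 = S_3(0) = a_3 = -5
y_4 = S_3(3) = 5
t_q=7/2 is in segment 1 (τ=3/2); S_1(τ)=-489/464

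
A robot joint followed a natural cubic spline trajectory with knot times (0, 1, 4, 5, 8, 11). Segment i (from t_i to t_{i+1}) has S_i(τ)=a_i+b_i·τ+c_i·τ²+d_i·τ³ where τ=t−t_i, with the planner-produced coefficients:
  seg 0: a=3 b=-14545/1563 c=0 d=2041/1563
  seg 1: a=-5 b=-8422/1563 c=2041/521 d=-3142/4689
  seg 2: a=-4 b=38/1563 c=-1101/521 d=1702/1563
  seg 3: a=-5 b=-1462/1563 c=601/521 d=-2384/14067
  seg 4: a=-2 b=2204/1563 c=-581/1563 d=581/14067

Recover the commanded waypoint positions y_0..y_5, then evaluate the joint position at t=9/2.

y_0 = S_0(0) = a_0 = 3
y_1 = S_1(0) = a_1 = -5
y_2 = S_2(0) = a_2 = -4
y_3 = S_3(0) = a_3 = -5
y_4 = S_4(0) = a_4 = -2
y_5 = S_4(3) = 0
t_q=9/2 is in segment 2 (τ=1/2); S_2(τ)=-2282/521

y_0=3 y_1=-5 y_2=-4 y_3=-5 y_4=-2 y_5=0
S(9/2) = -2282/521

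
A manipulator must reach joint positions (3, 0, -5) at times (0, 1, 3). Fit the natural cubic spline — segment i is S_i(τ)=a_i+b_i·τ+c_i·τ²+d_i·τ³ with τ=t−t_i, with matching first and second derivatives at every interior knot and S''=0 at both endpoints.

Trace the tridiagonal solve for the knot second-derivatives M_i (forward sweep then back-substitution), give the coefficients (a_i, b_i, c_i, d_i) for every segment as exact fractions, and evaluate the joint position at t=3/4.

  seg 0: a=3 b=-37/12 c=0 d=1/12
  seg 1: a=0 b=-17/6 c=1/4 d=-1/24
S(3/4) = 185/256

Δ: Δ0=-3, Δ1=-5/2
row 1: diag=6, rhs=3; c'=1/3, d'=1/2
back: M1=1/2
M: M0=0, M1=1/2, M2=0
seg 0: a=3, c=M0/2=0, d=(M1−M0)/(6·1)=1/12, b=Δ0−h0·(2M0+M1)/6=-37/12
seg 1: a=0, c=M1/2=1/4, d=(M2−M1)/(6·2)=-1/24, b=Δ1−h1·(2M1+M2)/6=-17/6
t_q=3/4 → seg 0, τ=3/4; S=3+-37/12·τ+0·τ²+1/12·τ³=185/256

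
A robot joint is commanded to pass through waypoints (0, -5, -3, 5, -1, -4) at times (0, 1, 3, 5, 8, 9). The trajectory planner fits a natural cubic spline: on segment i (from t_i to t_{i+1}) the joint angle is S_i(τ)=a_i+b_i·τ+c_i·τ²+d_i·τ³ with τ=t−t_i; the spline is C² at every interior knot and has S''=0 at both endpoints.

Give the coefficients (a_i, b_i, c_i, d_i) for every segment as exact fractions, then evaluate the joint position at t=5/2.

Δ: Δ0=-5, Δ1=1, Δ2=4, Δ3=-2, Δ4=-3
row 1: diag=6, rhs=36; c'=1/3, d'=6
row 2: denom=8−2·1/3=22/3; d'=(18−2·6)/(22/3)=9/11
row 3: denom=10−2·3/11=104/11; d'=(-36−2·9/11)/(104/11)=-207/52
row 4: denom=8−3·33/104=733/104; d'=(-6−3·-207/52)/(733/104)=618/733
back: M4=618/733
back: M3=-207/52−33/104·618/733=-3114/733
back: M2=9/11−3/11·-3114/733=1449/733
back: M1=6−1/3·1449/733=3915/733
M: M0=0, M1=3915/733, M2=1449/733, M3=-3114/733, M4=618/733, M5=0
seg 0: a=0, c=M0/2=0, d=(M1−M0)/(6·1)=1305/1466, b=Δ0−h0·(2M0+M1)/6=-8635/1466
seg 1: a=-5, c=M1/2=3915/1466, d=(M2−M1)/(6·2)=-411/1466, b=Δ1−h1·(2M1+M2)/6=-2360/733
seg 2: a=-3, c=M2/2=1449/1466, d=(M3−M2)/(6·2)=-1521/2932, b=Δ2−h2·(2M2+M3)/6=3004/733
seg 3: a=5, c=M3/2=-1557/733, d=(M4−M3)/(6·3)=622/2199, b=Δ3−h3·(2M3+M4)/6=1339/733
seg 4: a=-1, c=M4/2=309/733, d=(M5−M4)/(6·1)=-103/733, b=Δ4−h4·(2M4+M5)/6=-2405/733
t_q=5/2 → seg 1, τ=3/2; S=-5+-2360/733·τ+3915/1466·τ²+-411/1466·τ³=-55907/11728

  seg 0: a=0 b=-8635/1466 c=0 d=1305/1466
  seg 1: a=-5 b=-2360/733 c=3915/1466 d=-411/1466
  seg 2: a=-3 b=3004/733 c=1449/1466 d=-1521/2932
  seg 3: a=5 b=1339/733 c=-1557/733 d=622/2199
  seg 4: a=-1 b=-2405/733 c=309/733 d=-103/733
S(5/2) = -55907/11728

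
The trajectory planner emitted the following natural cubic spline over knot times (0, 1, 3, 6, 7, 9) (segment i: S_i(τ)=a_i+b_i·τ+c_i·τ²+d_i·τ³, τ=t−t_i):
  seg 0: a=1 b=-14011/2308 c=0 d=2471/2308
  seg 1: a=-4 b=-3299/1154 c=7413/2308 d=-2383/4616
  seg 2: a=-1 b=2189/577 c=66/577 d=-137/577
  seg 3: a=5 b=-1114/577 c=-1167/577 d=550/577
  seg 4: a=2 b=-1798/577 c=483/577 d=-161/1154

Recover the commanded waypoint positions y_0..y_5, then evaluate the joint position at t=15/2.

y_0=1 y_1=-4 y_2=-1 y_3=5 y_4=2 y_5=-2
S(15/2) = 5851/9232

y_0 = S_0(0) = a_0 = 1
y_1 = S_1(0) = a_1 = -4
y_2 = S_2(0) = a_2 = -1
y_3 = S_3(0) = a_3 = 5
y_4 = S_4(0) = a_4 = 2
y_5 = S_4(2) = -2
t_q=15/2 is in segment 4 (τ=1/2); S_4(τ)=5851/9232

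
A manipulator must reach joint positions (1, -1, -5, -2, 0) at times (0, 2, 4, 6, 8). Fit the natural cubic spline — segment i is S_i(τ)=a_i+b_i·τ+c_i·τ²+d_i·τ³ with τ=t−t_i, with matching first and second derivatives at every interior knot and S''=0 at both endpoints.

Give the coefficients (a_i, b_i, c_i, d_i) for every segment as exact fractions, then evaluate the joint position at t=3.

Δ: Δ0=-1, Δ1=-2, Δ2=3/2, Δ3=1
row 1: diag=8, rhs=-6; c'=1/4, d'=-3/4
row 2: denom=8−2·1/4=15/2; d'=(21−2·-3/4)/(15/2)=3
row 3: denom=8−2·4/15=112/15; d'=(-3−2·3)/(112/15)=-135/112
back: M3=-135/112
back: M2=3−4/15·-135/112=93/28
back: M1=-3/4−1/4·93/28=-177/112
M: M0=0, M1=-177/112, M2=93/28, M3=-135/112, M4=0
seg 0: a=1, c=M0/2=0, d=(M1−M0)/(6·2)=-59/448, b=Δ0−h0·(2M0+M1)/6=-53/112
seg 1: a=-1, c=M1/2=-177/224, d=(M2−M1)/(6·2)=183/448, b=Δ1−h1·(2M1+M2)/6=-115/56
seg 2: a=-5, c=M2/2=93/56, d=(M3−M2)/(6·2)=-169/448, b=Δ2−h2·(2M2+M3)/6=-5/16
seg 3: a=-2, c=M3/2=-135/224, d=(M4−M3)/(6·2)=45/448, b=Δ3−h3·(2M3+M4)/6=101/56
t_q=3 → seg 1, τ=1; S=-1+-115/56·τ+-177/224·τ²+183/448·τ³=-1539/448

  seg 0: a=1 b=-53/112 c=0 d=-59/448
  seg 1: a=-1 b=-115/56 c=-177/224 d=183/448
  seg 2: a=-5 b=-5/16 c=93/56 d=-169/448
  seg 3: a=-2 b=101/56 c=-135/224 d=45/448
S(3) = -1539/448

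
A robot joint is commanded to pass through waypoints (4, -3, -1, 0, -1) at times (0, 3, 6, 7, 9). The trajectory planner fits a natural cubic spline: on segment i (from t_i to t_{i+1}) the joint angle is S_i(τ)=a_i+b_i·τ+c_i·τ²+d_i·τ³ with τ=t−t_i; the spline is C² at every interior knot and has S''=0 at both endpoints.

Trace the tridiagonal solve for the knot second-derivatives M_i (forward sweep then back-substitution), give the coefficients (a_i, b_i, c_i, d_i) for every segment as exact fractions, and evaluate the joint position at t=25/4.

Δ: Δ0=-7/3, Δ1=2/3, Δ2=1, Δ3=-1/2
row 1: diag=12, rhs=18; c'=1/4, d'=3/2
row 2: denom=8−3·1/4=29/4; d'=(2−3·3/2)/(29/4)=-10/29
row 3: denom=6−1·4/29=170/29; d'=(-9−1·-10/29)/(170/29)=-251/170
back: M3=-251/170
back: M2=-10/29−4/29·-251/170=-12/85
back: M1=3/2−1/4·-12/85=261/170
M: M0=0, M1=261/170, M2=-12/85, M3=-251/170, M4=0
seg 0: a=4, c=M0/2=0, d=(M1−M0)/(6·3)=29/340, b=Δ0−h0·(2M0+M1)/6=-3163/1020
seg 1: a=-3, c=M1/2=261/340, d=(M2−M1)/(6·3)=-19/204, b=Δ1−h1·(2M1+M2)/6=-407/510
seg 2: a=-1, c=M2/2=-6/85, d=(M3−M2)/(6·1)=-227/1020, b=Δ2−h2·(2M2+M3)/6=1319/1020
seg 3: a=0, c=M3/2=-251/340, d=(M4−M3)/(6·2)=251/2040, b=Δ3−h3·(2M3+M4)/6=247/510
t_q=25/4 → seg 2, τ=1/4; S=-1+1319/1020·τ+-6/85·τ²+-227/1020·τ³=-14897/21760

  seg 0: a=4 b=-3163/1020 c=0 d=29/340
  seg 1: a=-3 b=-407/510 c=261/340 d=-19/204
  seg 2: a=-1 b=1319/1020 c=-6/85 d=-227/1020
  seg 3: a=0 b=247/510 c=-251/340 d=251/2040
S(25/4) = -14897/21760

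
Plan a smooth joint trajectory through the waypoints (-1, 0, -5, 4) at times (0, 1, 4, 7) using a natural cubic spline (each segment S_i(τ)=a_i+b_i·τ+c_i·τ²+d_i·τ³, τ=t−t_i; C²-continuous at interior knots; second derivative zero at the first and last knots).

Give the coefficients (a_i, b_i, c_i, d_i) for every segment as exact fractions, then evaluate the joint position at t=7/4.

  seg 0: a=-1 b=133/87 c=0 d=-46/87
  seg 1: a=0 b=-5/87 c=-46/29 d=274/783
  seg 2: a=-5 b=-11/87 c=136/87 d=-136/783
S(7/4) = -731/928

Δ: Δ0=1, Δ1=-5/3, Δ2=3
row 1: diag=8, rhs=-16; c'=3/8, d'=-2
row 2: denom=12−3·3/8=87/8; d'=(28−3·-2)/(87/8)=272/87
back: M2=272/87
back: M1=-2−3/8·272/87=-92/29
M: M0=0, M1=-92/29, M2=272/87, M3=0
seg 0: a=-1, c=M0/2=0, d=(M1−M0)/(6·1)=-46/87, b=Δ0−h0·(2M0+M1)/6=133/87
seg 1: a=0, c=M1/2=-46/29, d=(M2−M1)/(6·3)=274/783, b=Δ1−h1·(2M1+M2)/6=-5/87
seg 2: a=-5, c=M2/2=136/87, d=(M3−M2)/(6·3)=-136/783, b=Δ2−h2·(2M2+M3)/6=-11/87
t_q=7/4 → seg 1, τ=3/4; S=0+-5/87·τ+-46/29·τ²+274/783·τ³=-731/928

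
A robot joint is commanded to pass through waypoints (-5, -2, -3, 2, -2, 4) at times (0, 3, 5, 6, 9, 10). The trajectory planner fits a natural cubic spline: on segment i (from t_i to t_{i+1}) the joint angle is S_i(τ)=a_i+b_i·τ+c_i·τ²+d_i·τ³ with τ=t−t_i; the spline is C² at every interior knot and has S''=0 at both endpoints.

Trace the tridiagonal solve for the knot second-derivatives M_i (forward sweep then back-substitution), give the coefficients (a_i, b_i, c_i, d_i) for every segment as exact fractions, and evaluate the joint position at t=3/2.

  seg 0: a=-5 b=67/30 c=0 d=-37/270
  seg 1: a=-2 b=-22/15 c=-37/30 d=103/120
  seg 2: a=-3 b=39/10 c=47/12 d=-169/60
  seg 3: a=2 b=197/60 c=-68/15 d=539/540
  seg 4: a=-2 b=91/30 c=89/20 d=-89/60
S(3/2) = -169/80

Δ: Δ0=1, Δ1=-1/2, Δ2=5, Δ3=-4/3, Δ4=6
row 1: diag=10, rhs=-9; c'=1/5, d'=-9/10
row 2: denom=6−2·1/5=28/5; d'=(33−2·-9/10)/(28/5)=87/14
row 3: denom=8−1·5/28=219/28; d'=(-38−1·87/14)/(219/28)=-1238/219
row 4: denom=8−3·28/73=500/73; d'=(44−3·-1238/219)/(500/73)=89/10
back: M4=89/10
back: M3=-1238/219−28/73·89/10=-136/15
back: M2=87/14−5/28·-136/15=47/6
back: M1=-9/10−1/5·47/6=-37/15
M: M0=0, M1=-37/15, M2=47/6, M3=-136/15, M4=89/10, M5=0
seg 0: a=-5, c=M0/2=0, d=(M1−M0)/(6·3)=-37/270, b=Δ0−h0·(2M0+M1)/6=67/30
seg 1: a=-2, c=M1/2=-37/30, d=(M2−M1)/(6·2)=103/120, b=Δ1−h1·(2M1+M2)/6=-22/15
seg 2: a=-3, c=M2/2=47/12, d=(M3−M2)/(6·1)=-169/60, b=Δ2−h2·(2M2+M3)/6=39/10
seg 3: a=2, c=M3/2=-68/15, d=(M4−M3)/(6·3)=539/540, b=Δ3−h3·(2M3+M4)/6=197/60
seg 4: a=-2, c=M4/2=89/20, d=(M5−M4)/(6·1)=-89/60, b=Δ4−h4·(2M4+M5)/6=91/30
t_q=3/2 → seg 0, τ=3/2; S=-5+67/30·τ+0·τ²+-37/270·τ³=-169/80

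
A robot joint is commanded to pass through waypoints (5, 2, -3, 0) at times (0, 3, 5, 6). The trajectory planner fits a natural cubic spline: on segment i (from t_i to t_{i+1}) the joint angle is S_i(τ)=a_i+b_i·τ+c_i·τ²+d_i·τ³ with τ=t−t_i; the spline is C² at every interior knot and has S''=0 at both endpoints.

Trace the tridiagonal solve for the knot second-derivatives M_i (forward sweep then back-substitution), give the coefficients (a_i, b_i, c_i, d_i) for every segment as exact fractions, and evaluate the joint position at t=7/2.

  seg 0: a=5 b=1/14 c=0 d=-5/42
  seg 1: a=2 b=-22/7 c=-15/14 d=39/56
  seg 2: a=-3 b=13/14 c=87/28 d=-29/28
S(7/2) = 111/448

Δ: Δ0=-1, Δ1=-5/2, Δ2=3
row 1: diag=10, rhs=-9; c'=1/5, d'=-9/10
row 2: denom=6−2·1/5=28/5; d'=(33−2·-9/10)/(28/5)=87/14
back: M2=87/14
back: M1=-9/10−1/5·87/14=-15/7
M: M0=0, M1=-15/7, M2=87/14, M3=0
seg 0: a=5, c=M0/2=0, d=(M1−M0)/(6·3)=-5/42, b=Δ0−h0·(2M0+M1)/6=1/14
seg 1: a=2, c=M1/2=-15/14, d=(M2−M1)/(6·2)=39/56, b=Δ1−h1·(2M1+M2)/6=-22/7
seg 2: a=-3, c=M2/2=87/28, d=(M3−M2)/(6·1)=-29/28, b=Δ2−h2·(2M2+M3)/6=13/14
t_q=7/2 → seg 1, τ=1/2; S=2+-22/7·τ+-15/14·τ²+39/56·τ³=111/448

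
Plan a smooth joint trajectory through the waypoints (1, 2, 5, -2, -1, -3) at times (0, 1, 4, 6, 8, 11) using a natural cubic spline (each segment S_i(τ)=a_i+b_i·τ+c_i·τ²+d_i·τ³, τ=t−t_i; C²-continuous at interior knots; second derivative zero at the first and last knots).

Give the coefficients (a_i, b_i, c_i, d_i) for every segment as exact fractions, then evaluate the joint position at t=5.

  seg 0: a=1 b=949/1269 c=0 d=320/1269
  seg 1: a=2 b=1909/1269 c=320/423 d=-3520/11421
  seg 2: a=5 b=-2891/1269 c=-2560/1269 d=7139/10152
  seg 3: a=-2 b=-1615/846 c=11177/5076 d=-5063/10152
  seg 4: a=-1 b=1160/1269 c=-1003/1269 d=1003/11421
S(5) = 14291/10152

Δ: Δ0=1, Δ1=1, Δ2=-7/2, Δ3=1/2, Δ4=-2/3
row 1: diag=8, rhs=0; c'=3/8, d'=0
row 2: denom=10−3·3/8=71/8; d'=(-27−3·0)/(71/8)=-216/71
row 3: denom=8−2·16/71=536/71; d'=(24−2·-216/71)/(536/71)=267/67
row 4: denom=10−2·71/268=1269/134; d'=(-7−2·267/67)/(1269/134)=-2006/1269
back: M4=-2006/1269
back: M3=267/67−71/268·-2006/1269=11177/2538
back: M2=-216/71−16/71·11177/2538=-5120/1269
back: M1=0−3/8·-5120/1269=640/423
M: M0=0, M1=640/423, M2=-5120/1269, M3=11177/2538, M4=-2006/1269, M5=0
seg 0: a=1, c=M0/2=0, d=(M1−M0)/(6·1)=320/1269, b=Δ0−h0·(2M0+M1)/6=949/1269
seg 1: a=2, c=M1/2=320/423, d=(M2−M1)/(6·3)=-3520/11421, b=Δ1−h1·(2M1+M2)/6=1909/1269
seg 2: a=5, c=M2/2=-2560/1269, d=(M3−M2)/(6·2)=7139/10152, b=Δ2−h2·(2M2+M3)/6=-2891/1269
seg 3: a=-2, c=M3/2=11177/5076, d=(M4−M3)/(6·2)=-5063/10152, b=Δ3−h3·(2M3+M4)/6=-1615/846
seg 4: a=-1, c=M4/2=-1003/1269, d=(M5−M4)/(6·3)=1003/11421, b=Δ4−h4·(2M4+M5)/6=1160/1269
t_q=5 → seg 2, τ=1; S=5+-2891/1269·τ+-2560/1269·τ²+7139/10152·τ³=14291/10152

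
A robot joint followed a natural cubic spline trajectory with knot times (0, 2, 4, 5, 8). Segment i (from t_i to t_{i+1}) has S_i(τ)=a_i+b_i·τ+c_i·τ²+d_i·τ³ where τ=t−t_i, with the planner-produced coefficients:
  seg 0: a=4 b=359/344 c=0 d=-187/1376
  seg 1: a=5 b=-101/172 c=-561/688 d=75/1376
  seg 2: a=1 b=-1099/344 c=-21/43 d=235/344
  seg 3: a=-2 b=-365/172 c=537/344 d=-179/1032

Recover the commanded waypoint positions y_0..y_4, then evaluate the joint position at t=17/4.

y_0 = S_0(0) = a_0 = 4
y_1 = S_1(0) = a_1 = 5
y_2 = S_2(0) = a_2 = 1
y_3 = S_3(0) = a_3 = -2
y_4 = S_3(3) = 1
t_q=17/4 is in segment 2 (τ=1/4); S_2(τ)=3995/22016

y_0=4 y_1=5 y_2=1 y_3=-2 y_4=1
S(17/4) = 3995/22016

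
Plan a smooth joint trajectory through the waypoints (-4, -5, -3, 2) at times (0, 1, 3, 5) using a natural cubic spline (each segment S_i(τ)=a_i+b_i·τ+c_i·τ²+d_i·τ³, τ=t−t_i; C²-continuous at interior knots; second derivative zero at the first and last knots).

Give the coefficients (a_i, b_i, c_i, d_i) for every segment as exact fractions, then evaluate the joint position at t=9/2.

Δ: Δ0=-1, Δ1=1, Δ2=5/2
row 1: diag=6, rhs=12; c'=1/3, d'=2
row 2: denom=8−2·1/3=22/3; d'=(9−2·2)/(22/3)=15/22
back: M2=15/22
back: M1=2−1/3·15/22=39/22
M: M0=0, M1=39/22, M2=15/22, M3=0
seg 0: a=-4, c=M0/2=0, d=(M1−M0)/(6·1)=13/44, b=Δ0−h0·(2M0+M1)/6=-57/44
seg 1: a=-5, c=M1/2=39/44, d=(M2−M1)/(6·2)=-1/11, b=Δ1−h1·(2M1+M2)/6=-9/22
seg 2: a=-3, c=M2/2=15/44, d=(M3−M2)/(6·2)=-5/88, b=Δ2−h2·(2M2+M3)/6=45/22
t_q=9/2 → seg 2, τ=3/2; S=-3+45/22·τ+15/44·τ²+-5/88·τ³=453/704

  seg 0: a=-4 b=-57/44 c=0 d=13/44
  seg 1: a=-5 b=-9/22 c=39/44 d=-1/11
  seg 2: a=-3 b=45/22 c=15/44 d=-5/88
S(9/2) = 453/704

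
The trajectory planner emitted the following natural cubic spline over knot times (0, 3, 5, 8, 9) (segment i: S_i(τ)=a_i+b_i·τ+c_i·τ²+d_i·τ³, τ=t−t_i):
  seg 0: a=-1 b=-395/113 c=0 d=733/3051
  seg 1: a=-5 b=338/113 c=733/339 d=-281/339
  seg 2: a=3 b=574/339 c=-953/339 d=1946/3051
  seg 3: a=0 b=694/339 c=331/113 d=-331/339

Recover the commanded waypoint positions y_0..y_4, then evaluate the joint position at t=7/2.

y_0 = S_0(0) = a_0 = -1
y_1 = S_1(0) = a_1 = -5
y_2 = S_2(0) = a_2 = 3
y_3 = S_3(0) = a_3 = 0
y_4 = S_3(1) = 4
t_q=7/2 is in segment 1 (τ=1/2); S_1(τ)=-2773/904

y_0=-1 y_1=-5 y_2=3 y_3=0 y_4=4
S(7/2) = -2773/904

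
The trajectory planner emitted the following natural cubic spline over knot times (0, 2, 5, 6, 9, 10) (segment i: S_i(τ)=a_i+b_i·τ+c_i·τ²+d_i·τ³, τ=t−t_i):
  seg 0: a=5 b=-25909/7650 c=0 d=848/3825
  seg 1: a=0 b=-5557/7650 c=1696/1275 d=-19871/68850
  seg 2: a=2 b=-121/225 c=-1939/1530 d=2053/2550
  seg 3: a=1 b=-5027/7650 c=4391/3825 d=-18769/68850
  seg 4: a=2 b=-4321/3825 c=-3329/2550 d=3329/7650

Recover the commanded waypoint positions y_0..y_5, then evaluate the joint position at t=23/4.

y_0=5 y_1=0 y_2=2 y_3=1 y_4=2 y_5=0
S(23/4) = 199667/163200

y_0 = S_0(0) = a_0 = 5
y_1 = S_1(0) = a_1 = 0
y_2 = S_2(0) = a_2 = 2
y_3 = S_3(0) = a_3 = 1
y_4 = S_4(0) = a_4 = 2
y_5 = S_4(1) = 0
t_q=23/4 is in segment 2 (τ=3/4); S_2(τ)=199667/163200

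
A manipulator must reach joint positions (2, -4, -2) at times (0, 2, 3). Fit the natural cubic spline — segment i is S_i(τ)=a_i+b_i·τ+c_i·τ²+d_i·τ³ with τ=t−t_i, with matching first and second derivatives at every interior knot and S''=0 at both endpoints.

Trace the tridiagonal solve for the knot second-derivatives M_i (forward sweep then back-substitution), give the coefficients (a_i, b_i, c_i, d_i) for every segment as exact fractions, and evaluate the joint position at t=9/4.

Δ: Δ0=-3, Δ1=2
row 1: diag=6, rhs=30; c'=1/6, d'=5
back: M1=5
M: M0=0, M1=5, M2=0
seg 0: a=2, c=M0/2=0, d=(M1−M0)/(6·2)=5/12, b=Δ0−h0·(2M0+M1)/6=-14/3
seg 1: a=-4, c=M1/2=5/2, d=(M2−M1)/(6·1)=-5/6, b=Δ1−h1·(2M1+M2)/6=1/3
t_q=9/4 → seg 1, τ=1/4; S=-4+1/3·τ+5/2·τ²+-5/6·τ³=-483/128

  seg 0: a=2 b=-14/3 c=0 d=5/12
  seg 1: a=-4 b=1/3 c=5/2 d=-5/6
S(9/4) = -483/128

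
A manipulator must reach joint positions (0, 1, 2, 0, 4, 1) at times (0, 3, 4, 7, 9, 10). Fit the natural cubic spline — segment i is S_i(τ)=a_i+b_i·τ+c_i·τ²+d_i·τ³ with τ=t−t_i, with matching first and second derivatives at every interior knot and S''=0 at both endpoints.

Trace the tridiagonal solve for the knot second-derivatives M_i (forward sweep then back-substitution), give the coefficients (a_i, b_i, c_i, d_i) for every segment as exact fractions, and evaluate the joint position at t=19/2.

Δ: Δ0=1/3, Δ1=1, Δ2=-2/3, Δ3=2, Δ4=-3
row 1: diag=8, rhs=4; c'=1/8, d'=1/2
row 2: denom=8−1·1/8=63/8; d'=(-10−1·1/2)/(63/8)=-4/3
row 3: denom=10−3·8/21=62/7; d'=(16−3·-4/3)/(62/7)=70/31
row 4: denom=6−2·7/31=172/31; d'=(-30−2·70/31)/(172/31)=-535/86
back: M4=-535/86
back: M3=70/31−7/31·-535/86=315/86
back: M2=-4/3−8/21·315/86=-352/129
back: M1=1/2−1/8·-352/129=217/258
M: M0=0, M1=217/258, M2=-352/129, M3=315/86, M4=-535/86, M5=0
seg 0: a=0, c=M0/2=0, d=(M1−M0)/(6·3)=217/4644, b=Δ0−h0·(2M0+M1)/6=-15/172
seg 1: a=1, c=M1/2=217/516, d=(M2−M1)/(6·1)=-307/516, b=Δ1−h1·(2M1+M2)/6=101/86
seg 2: a=2, c=M2/2=-176/129, d=(M3−M2)/(6·3)=1649/4644, b=Δ2−h2·(2M2+M3)/6=119/516
seg 3: a=0, c=M3/2=315/172, d=(M4−M3)/(6·2)=-425/516, b=Δ3−h3·(2M3+M4)/6=421/258
seg 4: a=4, c=M4/2=-535/172, d=(M5−M4)/(6·1)=535/516, b=Δ4−h4·(2M4+M5)/6=-239/258
t_q=19/2 → seg 4, τ=1/2; S=4+-239/258·τ+-535/172·τ²+535/516·τ³=3975/1376

  seg 0: a=0 b=-15/172 c=0 d=217/4644
  seg 1: a=1 b=101/86 c=217/516 d=-307/516
  seg 2: a=2 b=119/516 c=-176/129 d=1649/4644
  seg 3: a=0 b=421/258 c=315/172 d=-425/516
  seg 4: a=4 b=-239/258 c=-535/172 d=535/516
S(19/2) = 3975/1376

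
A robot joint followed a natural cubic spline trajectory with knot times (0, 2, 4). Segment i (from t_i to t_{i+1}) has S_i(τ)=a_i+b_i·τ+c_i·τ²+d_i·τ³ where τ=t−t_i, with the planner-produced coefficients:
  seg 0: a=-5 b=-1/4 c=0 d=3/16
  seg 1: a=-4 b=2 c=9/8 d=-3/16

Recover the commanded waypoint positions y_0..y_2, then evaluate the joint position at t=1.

y_0 = S_0(0) = a_0 = -5
y_1 = S_1(0) = a_1 = -4
y_2 = S_1(2) = 3
t_q=1 is in segment 0 (τ=1); S_0(τ)=-81/16

y_0=-5 y_1=-4 y_2=3
S(1) = -81/16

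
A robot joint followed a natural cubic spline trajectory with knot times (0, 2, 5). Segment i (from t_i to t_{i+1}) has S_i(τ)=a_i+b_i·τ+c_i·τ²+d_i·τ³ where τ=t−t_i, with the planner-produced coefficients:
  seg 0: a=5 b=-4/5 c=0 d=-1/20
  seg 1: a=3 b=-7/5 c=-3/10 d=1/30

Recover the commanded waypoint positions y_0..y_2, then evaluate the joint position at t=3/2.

y_0=5 y_1=3 y_2=-3
S(3/2) = 581/160

y_0 = S_0(0) = a_0 = 5
y_1 = S_1(0) = a_1 = 3
y_2 = S_1(3) = -3
t_q=3/2 is in segment 0 (τ=3/2); S_0(τ)=581/160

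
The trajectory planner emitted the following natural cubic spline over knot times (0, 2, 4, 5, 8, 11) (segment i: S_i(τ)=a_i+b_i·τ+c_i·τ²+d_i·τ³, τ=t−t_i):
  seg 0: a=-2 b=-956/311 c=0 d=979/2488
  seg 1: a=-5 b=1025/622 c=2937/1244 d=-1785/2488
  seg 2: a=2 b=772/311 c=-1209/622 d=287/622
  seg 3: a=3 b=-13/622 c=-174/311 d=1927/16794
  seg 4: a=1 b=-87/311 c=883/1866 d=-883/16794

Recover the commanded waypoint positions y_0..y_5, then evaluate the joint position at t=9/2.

y_0 = S_0(0) = a_0 = -2
y_1 = S_1(0) = a_1 = -5
y_2 = S_2(0) = a_2 = 2
y_3 = S_3(0) = a_3 = 3
y_4 = S_4(0) = a_4 = 1
y_5 = S_4(3) = 3
t_q=9/2 is in segment 2 (τ=1/2); S_2(τ)=13997/4976

y_0=-2 y_1=-5 y_2=2 y_3=3 y_4=1 y_5=3
S(9/2) = 13997/4976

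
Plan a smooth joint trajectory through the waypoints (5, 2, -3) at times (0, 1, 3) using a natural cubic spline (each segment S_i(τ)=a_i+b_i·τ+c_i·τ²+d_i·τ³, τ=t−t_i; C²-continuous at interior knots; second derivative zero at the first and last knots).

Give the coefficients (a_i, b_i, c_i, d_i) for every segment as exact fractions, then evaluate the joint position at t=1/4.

  seg 0: a=5 b=-37/12 c=0 d=1/12
  seg 1: a=2 b=-17/6 c=1/4 d=-1/24
S(1/4) = 1083/256

Δ: Δ0=-3, Δ1=-5/2
row 1: diag=6, rhs=3; c'=1/3, d'=1/2
back: M1=1/2
M: M0=0, M1=1/2, M2=0
seg 0: a=5, c=M0/2=0, d=(M1−M0)/(6·1)=1/12, b=Δ0−h0·(2M0+M1)/6=-37/12
seg 1: a=2, c=M1/2=1/4, d=(M2−M1)/(6·2)=-1/24, b=Δ1−h1·(2M1+M2)/6=-17/6
t_q=1/4 → seg 0, τ=1/4; S=5+-37/12·τ+0·τ²+1/12·τ³=1083/256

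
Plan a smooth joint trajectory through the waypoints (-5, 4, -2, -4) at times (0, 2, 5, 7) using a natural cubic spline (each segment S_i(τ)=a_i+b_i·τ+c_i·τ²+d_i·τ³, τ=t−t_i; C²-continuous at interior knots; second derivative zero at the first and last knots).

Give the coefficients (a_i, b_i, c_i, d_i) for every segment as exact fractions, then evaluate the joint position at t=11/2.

  seg 0: a=-5 b=1091/182 c=0 d=-34/91
  seg 1: a=4 b=275/182 c=-204/91 d=5/14
  seg 2: a=-2 b=-209/91 c=177/182 d=-59/364
S(11/2) = -1217/416

Δ: Δ0=9/2, Δ1=-2, Δ2=-1
row 1: diag=10, rhs=-39; c'=3/10, d'=-39/10
row 2: denom=10−3·3/10=91/10; d'=(6−3·-39/10)/(91/10)=177/91
back: M2=177/91
back: M1=-39/10−3/10·177/91=-408/91
M: M0=0, M1=-408/91, M2=177/91, M3=0
seg 0: a=-5, c=M0/2=0, d=(M1−M0)/(6·2)=-34/91, b=Δ0−h0·(2M0+M1)/6=1091/182
seg 1: a=4, c=M1/2=-204/91, d=(M2−M1)/(6·3)=5/14, b=Δ1−h1·(2M1+M2)/6=275/182
seg 2: a=-2, c=M2/2=177/182, d=(M3−M2)/(6·2)=-59/364, b=Δ2−h2·(2M2+M3)/6=-209/91
t_q=11/2 → seg 2, τ=1/2; S=-2+-209/91·τ+177/182·τ²+-59/364·τ³=-1217/416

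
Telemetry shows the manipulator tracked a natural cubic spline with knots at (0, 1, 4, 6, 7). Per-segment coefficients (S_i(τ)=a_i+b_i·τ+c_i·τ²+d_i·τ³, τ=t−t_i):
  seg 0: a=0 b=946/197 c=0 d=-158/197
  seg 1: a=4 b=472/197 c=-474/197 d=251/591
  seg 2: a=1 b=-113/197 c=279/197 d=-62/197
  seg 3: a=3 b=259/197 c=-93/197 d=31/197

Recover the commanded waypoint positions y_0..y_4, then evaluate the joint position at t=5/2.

y_0 = S_0(0) = a_0 = 0
y_1 = S_1(0) = a_1 = 4
y_2 = S_2(0) = a_2 = 1
y_3 = S_3(0) = a_3 = 3
y_4 = S_3(1) = 4
t_q=5/2 is in segment 1 (τ=3/2); S_1(τ)=5695/1576

y_0=0 y_1=4 y_2=1 y_3=3 y_4=4
S(5/2) = 5695/1576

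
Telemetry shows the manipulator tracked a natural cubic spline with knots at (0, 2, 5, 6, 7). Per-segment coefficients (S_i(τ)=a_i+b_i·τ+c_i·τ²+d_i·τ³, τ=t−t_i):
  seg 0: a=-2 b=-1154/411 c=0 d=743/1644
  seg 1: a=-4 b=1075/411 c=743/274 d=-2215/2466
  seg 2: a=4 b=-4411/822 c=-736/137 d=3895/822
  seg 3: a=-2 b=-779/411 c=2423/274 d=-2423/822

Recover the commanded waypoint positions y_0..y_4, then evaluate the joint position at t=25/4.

y_0=-2 y_1=-4 y_2=4 y_3=-2 y_4=2
S(25/4) = -34497/17536

y_0 = S_0(0) = a_0 = -2
y_1 = S_1(0) = a_1 = -4
y_2 = S_2(0) = a_2 = 4
y_3 = S_3(0) = a_3 = -2
y_4 = S_3(1) = 2
t_q=25/4 is in segment 3 (τ=1/4); S_3(τ)=-34497/17536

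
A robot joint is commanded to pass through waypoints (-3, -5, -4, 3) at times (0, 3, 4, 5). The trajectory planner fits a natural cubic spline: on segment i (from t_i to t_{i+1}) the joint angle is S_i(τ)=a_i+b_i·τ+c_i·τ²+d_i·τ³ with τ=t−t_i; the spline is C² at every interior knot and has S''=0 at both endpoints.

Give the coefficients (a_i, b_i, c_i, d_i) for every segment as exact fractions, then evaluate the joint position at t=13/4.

  seg 0: a=-3 b=-68/93 c=0 d=2/279
  seg 1: a=-5 b=-50/93 c=2/31 d=137/93
  seg 2: a=-4 b=373/93 c=139/31 d=-139/93
S(13/4) = -10133/1984

Δ: Δ0=-2/3, Δ1=1, Δ2=7
row 1: diag=8, rhs=10; c'=1/8, d'=5/4
row 2: denom=4−1·1/8=31/8; d'=(36−1·5/4)/(31/8)=278/31
back: M2=278/31
back: M1=5/4−1/8·278/31=4/31
M: M0=0, M1=4/31, M2=278/31, M3=0
seg 0: a=-3, c=M0/2=0, d=(M1−M0)/(6·3)=2/279, b=Δ0−h0·(2M0+M1)/6=-68/93
seg 1: a=-5, c=M1/2=2/31, d=(M2−M1)/(6·1)=137/93, b=Δ1−h1·(2M1+M2)/6=-50/93
seg 2: a=-4, c=M2/2=139/31, d=(M3−M2)/(6·1)=-139/93, b=Δ2−h2·(2M2+M3)/6=373/93
t_q=13/4 → seg 1, τ=1/4; S=-5+-50/93·τ+2/31·τ²+137/93·τ³=-10133/1984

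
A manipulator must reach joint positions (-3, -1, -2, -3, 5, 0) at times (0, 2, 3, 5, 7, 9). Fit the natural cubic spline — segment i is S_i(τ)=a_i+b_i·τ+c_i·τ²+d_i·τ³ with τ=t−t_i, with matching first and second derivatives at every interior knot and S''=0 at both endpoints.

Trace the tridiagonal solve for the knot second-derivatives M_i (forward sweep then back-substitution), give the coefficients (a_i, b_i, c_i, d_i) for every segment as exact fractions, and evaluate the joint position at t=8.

  seg 0: a=-3 b=257/159 c=0 d=-49/318
  seg 1: a=-1 b=-37/159 c=-49/53 d=25/159
  seg 2: a=-2 b=-256/159 c=-24/53 d=641/1272
  seg 3: a=-3 b=835/318 c=545/212 d=-599/636
  seg 4: a=5 b=511/318 c=-653/212 d=653/1272
S(8) = 1713/424

Δ: Δ0=1, Δ1=-1, Δ2=-1/2, Δ3=4, Δ4=-5/2
row 1: diag=6, rhs=-12; c'=1/6, d'=-2
row 2: denom=6−1·1/6=35/6; d'=(3−1·-2)/(35/6)=6/7
row 3: denom=8−2·12/35=256/35; d'=(27−2·6/7)/(256/35)=885/256
row 4: denom=8−2·35/128=477/64; d'=(-39−2·885/256)/(477/64)=-653/106
back: M4=-653/106
back: M3=885/256−35/128·-653/106=545/106
back: M2=6/7−12/35·545/106=-48/53
back: M1=-2−1/6·-48/53=-98/53
M: M0=0, M1=-98/53, M2=-48/53, M3=545/106, M4=-653/106, M5=0
seg 0: a=-3, c=M0/2=0, d=(M1−M0)/(6·2)=-49/318, b=Δ0−h0·(2M0+M1)/6=257/159
seg 1: a=-1, c=M1/2=-49/53, d=(M2−M1)/(6·1)=25/159, b=Δ1−h1·(2M1+M2)/6=-37/159
seg 2: a=-2, c=M2/2=-24/53, d=(M3−M2)/(6·2)=641/1272, b=Δ2−h2·(2M2+M3)/6=-256/159
seg 3: a=-3, c=M3/2=545/212, d=(M4−M3)/(6·2)=-599/636, b=Δ3−h3·(2M3+M4)/6=835/318
seg 4: a=5, c=M4/2=-653/212, d=(M5−M4)/(6·2)=653/1272, b=Δ4−h4·(2M4+M5)/6=511/318
t_q=8 → seg 4, τ=1; S=5+511/318·τ+-653/212·τ²+653/1272·τ³=1713/424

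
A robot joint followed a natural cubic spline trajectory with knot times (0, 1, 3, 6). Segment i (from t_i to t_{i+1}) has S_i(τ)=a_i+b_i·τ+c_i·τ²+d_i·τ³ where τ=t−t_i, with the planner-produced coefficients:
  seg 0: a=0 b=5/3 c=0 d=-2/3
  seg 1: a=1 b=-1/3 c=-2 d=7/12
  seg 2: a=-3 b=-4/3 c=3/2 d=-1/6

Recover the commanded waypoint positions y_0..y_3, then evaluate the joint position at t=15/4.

y_0=0 y_1=1 y_2=-3 y_3=2
S(15/4) = -413/128

y_0 = S_0(0) = a_0 = 0
y_1 = S_1(0) = a_1 = 1
y_2 = S_2(0) = a_2 = -3
y_3 = S_2(3) = 2
t_q=15/4 is in segment 2 (τ=3/4); S_2(τ)=-413/128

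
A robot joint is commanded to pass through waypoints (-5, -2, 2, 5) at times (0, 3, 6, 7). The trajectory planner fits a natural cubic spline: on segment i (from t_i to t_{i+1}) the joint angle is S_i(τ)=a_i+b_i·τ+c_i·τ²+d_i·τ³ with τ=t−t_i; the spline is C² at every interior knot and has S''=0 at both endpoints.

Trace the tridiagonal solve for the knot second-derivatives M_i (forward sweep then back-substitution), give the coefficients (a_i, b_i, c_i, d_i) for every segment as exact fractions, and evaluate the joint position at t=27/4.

Δ: Δ0=1, Δ1=4/3, Δ2=3
row 1: diag=12, rhs=2; c'=1/4, d'=1/6
row 2: denom=8−3·1/4=29/4; d'=(10−3·1/6)/(29/4)=38/29
back: M2=38/29
back: M1=1/6−1/4·38/29=-14/87
M: M0=0, M1=-14/87, M2=38/29, M3=0
seg 0: a=-5, c=M0/2=0, d=(M1−M0)/(6·3)=-7/783, b=Δ0−h0·(2M0+M1)/6=94/87
seg 1: a=-2, c=M1/2=-7/87, d=(M2−M1)/(6·3)=64/783, b=Δ1−h1·(2M1+M2)/6=73/87
seg 2: a=2, c=M2/2=19/29, d=(M3−M2)/(6·1)=-19/87, b=Δ2−h2·(2M2+M3)/6=223/87
t_q=27/4 → seg 2, τ=3/4; S=2+223/87·τ+19/29·τ²+-19/87·τ³=7793/1856

  seg 0: a=-5 b=94/87 c=0 d=-7/783
  seg 1: a=-2 b=73/87 c=-7/87 d=64/783
  seg 2: a=2 b=223/87 c=19/29 d=-19/87
S(27/4) = 7793/1856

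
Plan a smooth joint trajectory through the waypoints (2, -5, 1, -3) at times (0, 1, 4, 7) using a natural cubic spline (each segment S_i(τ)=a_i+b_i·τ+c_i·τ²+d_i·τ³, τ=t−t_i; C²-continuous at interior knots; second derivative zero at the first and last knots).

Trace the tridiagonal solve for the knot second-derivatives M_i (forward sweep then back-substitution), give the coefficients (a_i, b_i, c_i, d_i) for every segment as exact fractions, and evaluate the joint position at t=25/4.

Δ: Δ0=-7, Δ1=2, Δ2=-4/3
row 1: diag=8, rhs=54; c'=3/8, d'=27/4
row 2: denom=12−3·3/8=87/8; d'=(-20−3·27/4)/(87/8)=-322/87
back: M2=-322/87
back: M1=27/4−3/8·-322/87=236/29
M: M0=0, M1=236/29, M2=-322/87, M3=0
seg 0: a=2, c=M0/2=0, d=(M1−M0)/(6·1)=118/87, b=Δ0−h0·(2M0+M1)/6=-727/87
seg 1: a=-5, c=M1/2=118/29, d=(M2−M1)/(6·3)=-515/783, b=Δ1−h1·(2M1+M2)/6=-373/87
seg 2: a=1, c=M2/2=-161/87, d=(M3−M2)/(6·3)=161/783, b=Δ2−h2·(2M2+M3)/6=206/87
t_q=25/4 → seg 2, τ=9/4; S=1+206/87·τ+-161/87·τ²+161/783·τ³=-1297/1856

  seg 0: a=2 b=-727/87 c=0 d=118/87
  seg 1: a=-5 b=-373/87 c=118/29 d=-515/783
  seg 2: a=1 b=206/87 c=-161/87 d=161/783
S(25/4) = -1297/1856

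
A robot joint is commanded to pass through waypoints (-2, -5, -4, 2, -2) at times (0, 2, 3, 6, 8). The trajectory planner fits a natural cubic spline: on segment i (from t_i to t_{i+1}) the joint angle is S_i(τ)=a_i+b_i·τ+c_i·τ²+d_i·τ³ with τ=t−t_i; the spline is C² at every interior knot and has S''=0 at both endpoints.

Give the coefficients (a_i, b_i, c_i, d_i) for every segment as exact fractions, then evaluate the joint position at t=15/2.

Δ: Δ0=-3/2, Δ1=1, Δ2=2, Δ3=-2
row 1: diag=6, rhs=15; c'=1/6, d'=5/2
row 2: denom=8−1·1/6=47/6; d'=(6−1·5/2)/(47/6)=21/47
row 3: denom=10−3·18/47=416/47; d'=(-24−3·21/47)/(416/47)=-1191/416
back: M3=-1191/416
back: M2=21/47−18/47·-1191/416=321/208
back: M1=5/2−1/6·321/208=933/416
M: M0=0, M1=933/416, M2=321/208, M3=-1191/416, M4=0
seg 0: a=-2, c=M0/2=0, d=(M1−M0)/(6·2)=311/1664, b=Δ0−h0·(2M0+M1)/6=-935/416
seg 1: a=-5, c=M1/2=933/832, d=(M2−M1)/(6·1)=-97/832, b=Δ1−h1·(2M1+M2)/6=-1/208
seg 2: a=-4, c=M2/2=321/416, d=(M3−M2)/(6·3)=-47/192, b=Δ2−h2·(2M2+M3)/6=1571/832
seg 3: a=2, c=M3/2=-1191/832, d=(M4−M3)/(6·2)=397/1664, b=Δ3−h3·(2M3+M4)/6=-19/208
t_q=15/2 → seg 3, τ=3/2; S=2+-19/208·τ+-1191/832·τ²+397/1664·τ³=-7357/13312

  seg 0: a=-2 b=-935/416 c=0 d=311/1664
  seg 1: a=-5 b=-1/208 c=933/832 d=-97/832
  seg 2: a=-4 b=1571/832 c=321/416 d=-47/192
  seg 3: a=2 b=-19/208 c=-1191/832 d=397/1664
S(15/2) = -7357/13312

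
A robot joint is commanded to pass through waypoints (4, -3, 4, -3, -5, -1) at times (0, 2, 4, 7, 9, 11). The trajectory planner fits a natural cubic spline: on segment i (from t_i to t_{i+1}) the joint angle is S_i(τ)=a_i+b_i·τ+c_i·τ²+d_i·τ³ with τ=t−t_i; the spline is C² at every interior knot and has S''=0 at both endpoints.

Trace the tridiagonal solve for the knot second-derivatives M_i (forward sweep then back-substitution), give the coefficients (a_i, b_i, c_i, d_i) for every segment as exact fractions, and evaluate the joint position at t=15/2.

  seg 0: a=4 b=-11123/1950 c=0 d=2149/3900
  seg 1: a=-3 b=1771/1950 c=2149/650 d=-196/195
  seg 2: a=4 b=4039/1950 c=-1771/650 d=49/117
  seg 3: a=-3 b=-5789/1950 c=679/650 d=-47/1560
  seg 4: a=-5 b=827/975 c=1123/1300 d=-1123/7800
S(15/2) = -87921/20800

Δ: Δ0=-7/2, Δ1=7/2, Δ2=-7/3, Δ3=-1, Δ4=2
row 1: diag=8, rhs=42; c'=1/4, d'=21/4
row 2: denom=10−2·1/4=19/2; d'=(-35−2·21/4)/(19/2)=-91/19
row 3: denom=10−3·6/19=172/19; d'=(8−3·-91/19)/(172/19)=425/172
row 4: denom=8−2·19/86=325/43; d'=(18−2·425/172)/(325/43)=1123/650
back: M4=1123/650
back: M3=425/172−19/86·1123/650=679/325
back: M2=-91/19−6/19·679/325=-1771/325
back: M1=21/4−1/4·-1771/325=2149/325
M: M0=0, M1=2149/325, M2=-1771/325, M3=679/325, M4=1123/650, M5=0
seg 0: a=4, c=M0/2=0, d=(M1−M0)/(6·2)=2149/3900, b=Δ0−h0·(2M0+M1)/6=-11123/1950
seg 1: a=-3, c=M1/2=2149/650, d=(M2−M1)/(6·2)=-196/195, b=Δ1−h1·(2M1+M2)/6=1771/1950
seg 2: a=4, c=M2/2=-1771/650, d=(M3−M2)/(6·3)=49/117, b=Δ2−h2·(2M2+M3)/6=4039/1950
seg 3: a=-3, c=M3/2=679/650, d=(M4−M3)/(6·2)=-47/1560, b=Δ3−h3·(2M3+M4)/6=-5789/1950
seg 4: a=-5, c=M4/2=1123/1300, d=(M5−M4)/(6·2)=-1123/7800, b=Δ4−h4·(2M4+M5)/6=827/975
t_q=15/2 → seg 3, τ=1/2; S=-3+-5789/1950·τ+679/650·τ²+-47/1560·τ³=-87921/20800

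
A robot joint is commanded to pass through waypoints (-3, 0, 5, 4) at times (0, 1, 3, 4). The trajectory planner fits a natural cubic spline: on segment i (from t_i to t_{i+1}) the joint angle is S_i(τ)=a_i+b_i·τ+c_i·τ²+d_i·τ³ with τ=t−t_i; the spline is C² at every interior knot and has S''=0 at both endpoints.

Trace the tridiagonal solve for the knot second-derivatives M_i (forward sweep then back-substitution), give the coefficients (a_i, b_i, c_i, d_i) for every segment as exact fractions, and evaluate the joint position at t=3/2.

  seg 0: a=-3 b=23/8 c=0 d=1/8
  seg 1: a=0 b=13/4 c=3/8 d=-3/8
  seg 2: a=5 b=1/4 c=-15/8 d=5/8
S(3/2) = 107/64

Δ: Δ0=3, Δ1=5/2, Δ2=-1
row 1: diag=6, rhs=-3; c'=1/3, d'=-1/2
row 2: denom=6−2·1/3=16/3; d'=(-21−2·-1/2)/(16/3)=-15/4
back: M2=-15/4
back: M1=-1/2−1/3·-15/4=3/4
M: M0=0, M1=3/4, M2=-15/4, M3=0
seg 0: a=-3, c=M0/2=0, d=(M1−M0)/(6·1)=1/8, b=Δ0−h0·(2M0+M1)/6=23/8
seg 1: a=0, c=M1/2=3/8, d=(M2−M1)/(6·2)=-3/8, b=Δ1−h1·(2M1+M2)/6=13/4
seg 2: a=5, c=M2/2=-15/8, d=(M3−M2)/(6·1)=5/8, b=Δ2−h2·(2M2+M3)/6=1/4
t_q=3/2 → seg 1, τ=1/2; S=0+13/4·τ+3/8·τ²+-3/8·τ³=107/64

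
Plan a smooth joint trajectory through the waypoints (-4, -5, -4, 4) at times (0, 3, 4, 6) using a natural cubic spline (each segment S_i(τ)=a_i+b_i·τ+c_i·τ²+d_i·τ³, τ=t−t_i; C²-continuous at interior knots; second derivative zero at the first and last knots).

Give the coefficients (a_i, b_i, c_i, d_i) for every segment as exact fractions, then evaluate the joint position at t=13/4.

Δ: Δ0=-1/3, Δ1=1, Δ2=4
row 1: diag=8, rhs=8; c'=1/8, d'=1
row 2: denom=6−1·1/8=47/8; d'=(18−1·1)/(47/8)=136/47
back: M2=136/47
back: M1=1−1/8·136/47=30/47
M: M0=0, M1=30/47, M2=136/47, M3=0
seg 0: a=-4, c=M0/2=0, d=(M1−M0)/(6·3)=5/141, b=Δ0−h0·(2M0+M1)/6=-92/141
seg 1: a=-5, c=M1/2=15/47, d=(M2−M1)/(6·1)=53/141, b=Δ1−h1·(2M1+M2)/6=43/141
seg 2: a=-4, c=M2/2=68/47, d=(M3−M2)/(6·2)=-34/141, b=Δ2−h2·(2M2+M3)/6=292/141
t_q=13/4 → seg 1, τ=1/4; S=-5+43/141·τ+15/47·τ²+53/141·τ³=-14733/3008

  seg 0: a=-4 b=-92/141 c=0 d=5/141
  seg 1: a=-5 b=43/141 c=15/47 d=53/141
  seg 2: a=-4 b=292/141 c=68/47 d=-34/141
S(13/4) = -14733/3008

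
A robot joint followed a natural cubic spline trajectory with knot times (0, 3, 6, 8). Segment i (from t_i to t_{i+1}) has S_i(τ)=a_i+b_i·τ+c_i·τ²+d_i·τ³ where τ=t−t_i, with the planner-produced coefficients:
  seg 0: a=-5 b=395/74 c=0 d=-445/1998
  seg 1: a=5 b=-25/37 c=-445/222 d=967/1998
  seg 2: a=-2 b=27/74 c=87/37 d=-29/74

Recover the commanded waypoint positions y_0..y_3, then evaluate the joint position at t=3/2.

y_0=-5 y_1=5 y_2=-2 y_3=5
S(3/2) = 1335/592

y_0 = S_0(0) = a_0 = -5
y_1 = S_1(0) = a_1 = 5
y_2 = S_2(0) = a_2 = -2
y_3 = S_2(2) = 5
t_q=3/2 is in segment 0 (τ=3/2); S_0(τ)=1335/592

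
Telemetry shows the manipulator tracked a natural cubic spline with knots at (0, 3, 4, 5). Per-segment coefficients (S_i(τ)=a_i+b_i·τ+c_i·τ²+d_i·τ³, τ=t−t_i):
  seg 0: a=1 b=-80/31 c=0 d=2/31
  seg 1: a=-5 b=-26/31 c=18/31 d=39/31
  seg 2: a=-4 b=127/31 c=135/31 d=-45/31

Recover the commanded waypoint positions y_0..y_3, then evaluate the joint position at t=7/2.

y_0 = S_0(0) = a_0 = 1
y_1 = S_1(0) = a_1 = -5
y_2 = S_2(0) = a_2 = -4
y_3 = S_2(1) = 3
t_q=7/2 is in segment 1 (τ=1/2); S_1(τ)=-1269/248

y_0=1 y_1=-5 y_2=-4 y_3=3
S(7/2) = -1269/248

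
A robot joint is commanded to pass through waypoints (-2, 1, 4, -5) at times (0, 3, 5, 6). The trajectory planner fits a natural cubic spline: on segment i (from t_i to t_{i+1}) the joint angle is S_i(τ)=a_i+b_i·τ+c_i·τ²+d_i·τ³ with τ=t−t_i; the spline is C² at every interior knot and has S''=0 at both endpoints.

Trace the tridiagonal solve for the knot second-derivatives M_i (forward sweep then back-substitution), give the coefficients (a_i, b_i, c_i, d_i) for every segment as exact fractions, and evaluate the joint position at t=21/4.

Δ: Δ0=1, Δ1=3/2, Δ2=-9
row 1: diag=10, rhs=3; c'=1/5, d'=3/10
row 2: denom=6−2·1/5=28/5; d'=(-63−2·3/10)/(28/5)=-159/14
back: M2=-159/14
back: M1=3/10−1/5·-159/14=18/7
M: M0=0, M1=18/7, M2=-159/14, M3=0
seg 0: a=-2, c=M0/2=0, d=(M1−M0)/(6·3)=1/7, b=Δ0−h0·(2M0+M1)/6=-2/7
seg 1: a=1, c=M1/2=9/7, d=(M2−M1)/(6·2)=-65/56, b=Δ1−h1·(2M1+M2)/6=25/7
seg 2: a=4, c=M2/2=-159/28, d=(M3−M2)/(6·1)=53/28, b=Δ2−h2·(2M2+M3)/6=-73/14
t_q=21/4 → seg 2, τ=1/4; S=4+-73/14·τ+-159/28·τ²+53/28·τ³=607/256

  seg 0: a=-2 b=-2/7 c=0 d=1/7
  seg 1: a=1 b=25/7 c=9/7 d=-65/56
  seg 2: a=4 b=-73/14 c=-159/28 d=53/28
S(21/4) = 607/256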